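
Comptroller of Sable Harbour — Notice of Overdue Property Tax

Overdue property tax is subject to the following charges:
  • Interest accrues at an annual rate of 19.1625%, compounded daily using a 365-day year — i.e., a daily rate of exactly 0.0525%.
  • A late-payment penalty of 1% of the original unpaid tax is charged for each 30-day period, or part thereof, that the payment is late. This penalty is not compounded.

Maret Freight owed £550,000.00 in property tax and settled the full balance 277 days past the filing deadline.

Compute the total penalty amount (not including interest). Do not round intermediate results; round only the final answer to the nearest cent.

£55,000.00

Penalty periods: ⌈277/30⌉ = 10; penalty = 10 × 1% × £550,000.00 = £55,000.00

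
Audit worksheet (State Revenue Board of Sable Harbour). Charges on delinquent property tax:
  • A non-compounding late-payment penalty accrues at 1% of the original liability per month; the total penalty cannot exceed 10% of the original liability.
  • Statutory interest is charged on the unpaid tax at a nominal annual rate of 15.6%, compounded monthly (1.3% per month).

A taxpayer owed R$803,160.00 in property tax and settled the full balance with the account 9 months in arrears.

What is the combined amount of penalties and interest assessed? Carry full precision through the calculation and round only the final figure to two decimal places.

R$171,291.70

Penalty: 9 × 1% × R$803,160.00 = R$72,284.40 (below the 10% cap of R$80,316.00)
Interest: R$803,160.00 × ((1 + 0.013)^9 − 1) = R$803,160.00 × 0.1232722… = R$99,007.2952…
Penalties + interest = R$72,284.4000 + R$99,007.2952… = R$171,291.70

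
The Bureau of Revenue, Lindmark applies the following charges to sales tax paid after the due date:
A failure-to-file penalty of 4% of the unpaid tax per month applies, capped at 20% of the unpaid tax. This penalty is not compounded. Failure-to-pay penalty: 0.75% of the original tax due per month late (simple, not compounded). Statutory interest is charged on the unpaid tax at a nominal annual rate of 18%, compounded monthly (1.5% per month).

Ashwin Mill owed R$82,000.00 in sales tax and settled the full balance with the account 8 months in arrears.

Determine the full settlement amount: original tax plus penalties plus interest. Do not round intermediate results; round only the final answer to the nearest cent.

R$113,692.39

Failure-to-file: 8 × 4% × R$82,000.00 = R$26,240.00, capped at 20% × R$82,000.00 = R$16,400.00
Failure-to-pay penalty: 8 × 0.75% × R$82,000.00 = R$4,920.00
Interest: R$82,000.00 × ((1 + 0.015)^8 − 1) = R$82,000.00 × 0.1264926… = R$10,372.3921…
Total = R$82,000.00 + R$21,320.0000 + R$10,372.3921… = R$113,692.39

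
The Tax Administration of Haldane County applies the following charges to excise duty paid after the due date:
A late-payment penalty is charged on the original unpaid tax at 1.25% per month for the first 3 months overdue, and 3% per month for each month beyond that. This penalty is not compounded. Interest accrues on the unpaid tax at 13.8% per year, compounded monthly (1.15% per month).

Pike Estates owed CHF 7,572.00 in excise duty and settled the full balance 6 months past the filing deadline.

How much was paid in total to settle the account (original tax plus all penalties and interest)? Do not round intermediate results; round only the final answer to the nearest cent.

Penalty, months 1–3: 3 × 1.25% × CHF 7,572.00 = CHF 283.95
Penalty, months 4–6: 3 × 3% × CHF 7,572.00 = CHF 681.48
Interest: CHF 7,572.00 × ((1 + 0.0115)^6 − 1) = CHF 7,572.00 × 0.0710144… = CHF 537.7213…
Total = CHF 7,572.00 + CHF 965.4300 + CHF 537.7213… = CHF 9,075.15

CHF 9,075.15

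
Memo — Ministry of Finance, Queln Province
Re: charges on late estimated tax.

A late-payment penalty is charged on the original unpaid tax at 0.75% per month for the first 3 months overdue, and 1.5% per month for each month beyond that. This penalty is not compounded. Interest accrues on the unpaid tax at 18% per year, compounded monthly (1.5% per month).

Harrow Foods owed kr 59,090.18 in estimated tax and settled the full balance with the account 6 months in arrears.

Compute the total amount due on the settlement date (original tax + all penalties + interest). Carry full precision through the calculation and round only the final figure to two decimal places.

Penalty, months 1–3: 3 × 0.75% × kr 59,090.18 = kr 1,329.53…
Penalty, months 4–6: 3 × 1.5% × kr 59,090.18 = kr 2,659.06…
Interest: kr 59,090.18 × ((1 + 0.015)^6 − 1) = kr 59,090.18 × 0.0934433… = kr 5,521.5793…
Total = kr 59,090.18 + kr 3,988.5872… + kr 5,521.5793… = kr 68,600.35

kr 68,600.35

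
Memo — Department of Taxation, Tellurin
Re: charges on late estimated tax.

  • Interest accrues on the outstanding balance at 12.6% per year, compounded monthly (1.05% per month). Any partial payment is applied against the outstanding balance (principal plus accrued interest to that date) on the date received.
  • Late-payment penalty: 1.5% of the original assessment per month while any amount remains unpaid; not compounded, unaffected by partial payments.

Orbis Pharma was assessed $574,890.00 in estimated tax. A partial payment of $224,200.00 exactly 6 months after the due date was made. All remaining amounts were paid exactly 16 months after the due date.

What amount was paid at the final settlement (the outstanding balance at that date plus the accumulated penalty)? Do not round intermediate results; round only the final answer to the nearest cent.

$568,551.61

Balance at month 6: $574,890.0000 × (1 + 0.0105)^6 = $612,072.2097…
After $224,200.00 payment: $612,072.2097… − $224,200.00 = $387,872.2097…
Balance at month 16: $387,872.2097… × (1 + 0.0105)^10 = $430,578.0067…
Penalty: 16 × 1.5% × $574,890.00 = $137,973.60
Final settlement = outstanding balance + penalty = $430,578.0067… + $137,973.60 = $568,551.61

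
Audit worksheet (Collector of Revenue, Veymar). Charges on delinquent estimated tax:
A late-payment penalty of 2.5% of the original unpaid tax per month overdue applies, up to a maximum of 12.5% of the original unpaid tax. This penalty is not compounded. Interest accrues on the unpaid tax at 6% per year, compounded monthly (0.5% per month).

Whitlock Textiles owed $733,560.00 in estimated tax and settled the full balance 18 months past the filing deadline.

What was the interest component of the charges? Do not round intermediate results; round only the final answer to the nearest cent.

Interest: $733,560.00 × ((1 + 0.005)^18 − 1) = $733,560.00 × 0.0939289… = $68,902.5129…

$68,902.51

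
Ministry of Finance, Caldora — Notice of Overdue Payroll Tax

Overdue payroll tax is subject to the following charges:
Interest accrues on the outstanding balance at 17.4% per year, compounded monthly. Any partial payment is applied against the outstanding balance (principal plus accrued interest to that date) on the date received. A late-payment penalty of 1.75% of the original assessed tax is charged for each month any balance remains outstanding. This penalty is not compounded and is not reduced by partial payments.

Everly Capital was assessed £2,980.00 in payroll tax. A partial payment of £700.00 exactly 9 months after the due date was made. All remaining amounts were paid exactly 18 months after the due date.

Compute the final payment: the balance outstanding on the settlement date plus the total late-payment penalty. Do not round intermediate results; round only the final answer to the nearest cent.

Monthly rate = 17.4% ÷ 12 = 1.45%
Balance at month 9: £2,980.0000 × (1 + 0.0145)^9 = £3,392.2256…
After £700.00 payment: £3,392.2256… − £700.00 = £2,692.2256…
Balance at month 18: £2,692.2256… × (1 + 0.0145)^9 = £3,064.6431…
Penalty: 18 × 1.75% × £2,980.00 = £938.70
Final settlement = outstanding balance + penalty = £3,064.6431… + £938.70 = £4,003.34

£4,003.34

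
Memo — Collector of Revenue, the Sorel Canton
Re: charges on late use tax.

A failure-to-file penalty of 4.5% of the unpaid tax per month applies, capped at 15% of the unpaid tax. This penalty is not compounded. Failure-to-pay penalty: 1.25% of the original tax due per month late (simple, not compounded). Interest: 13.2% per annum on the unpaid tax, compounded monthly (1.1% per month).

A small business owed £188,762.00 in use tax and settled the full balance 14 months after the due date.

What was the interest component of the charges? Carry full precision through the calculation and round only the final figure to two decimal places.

£31,242.09

Interest: £188,762.00 × ((1 + 0.011)^14 − 1) = £188,762.00 × 0.1655105… = £31,242.0869…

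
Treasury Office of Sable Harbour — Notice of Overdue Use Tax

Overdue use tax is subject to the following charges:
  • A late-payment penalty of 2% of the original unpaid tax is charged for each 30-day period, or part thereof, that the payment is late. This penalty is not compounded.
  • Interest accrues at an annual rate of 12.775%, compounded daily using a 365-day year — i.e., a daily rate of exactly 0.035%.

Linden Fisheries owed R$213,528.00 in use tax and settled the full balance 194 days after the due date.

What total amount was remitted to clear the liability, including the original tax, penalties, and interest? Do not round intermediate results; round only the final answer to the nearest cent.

Penalty periods: ⌈194/30⌉ = 7; penalty = 7 × 2% × R$213,528.00 = R$29,893.92
Interest: R$213,528.00 × ((1 + 0.00035)^194 − 1) = R$213,528.00 × 0.07024556… = R$14,999.3946…
Total = R$213,528.00 + R$29,893.9200 + R$14,999.3946… = R$258,421.31

R$258,421.31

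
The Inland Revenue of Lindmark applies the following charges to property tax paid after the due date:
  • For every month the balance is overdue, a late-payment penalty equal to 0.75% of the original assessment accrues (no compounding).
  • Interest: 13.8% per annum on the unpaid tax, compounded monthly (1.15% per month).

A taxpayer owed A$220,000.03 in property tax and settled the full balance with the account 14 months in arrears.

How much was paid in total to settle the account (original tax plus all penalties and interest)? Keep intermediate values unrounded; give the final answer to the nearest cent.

A$281,293.42

Late-payment penalty = 0.75% × A$220,000.03 × 14 mo = A$23,100.00…
Interest: A$220,000.03 × ((1 + 0.0115)^14 − 1) = A$220,000.03 × 0.1736063… = A$38,193.3837…
Total = A$220,000.03 + A$23,100.0032… + A$38,193.3837… = A$281,293.42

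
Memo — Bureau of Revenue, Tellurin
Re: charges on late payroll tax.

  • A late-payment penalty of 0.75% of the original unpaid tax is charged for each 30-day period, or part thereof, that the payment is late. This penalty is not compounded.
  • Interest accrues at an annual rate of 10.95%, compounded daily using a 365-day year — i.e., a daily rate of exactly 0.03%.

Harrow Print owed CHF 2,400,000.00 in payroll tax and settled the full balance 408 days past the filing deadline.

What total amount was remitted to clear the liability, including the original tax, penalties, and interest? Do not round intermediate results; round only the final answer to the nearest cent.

CHF 2,964,444.83

Penalty periods: ⌈408/30⌉ = 14; penalty = 14 × 0.75% × CHF 2,400,000.00 = CHF 252,000.00
Interest: CHF 2,400,000.00 × ((1 + 0.0003)^408 − 1) = CHF 2,400,000.00 × 0.13018535… = CHF 312,444.8342…
Total = CHF 2,400,000.00 + CHF 252,000.0000 + CHF 312,444.8342… = CHF 2,964,444.83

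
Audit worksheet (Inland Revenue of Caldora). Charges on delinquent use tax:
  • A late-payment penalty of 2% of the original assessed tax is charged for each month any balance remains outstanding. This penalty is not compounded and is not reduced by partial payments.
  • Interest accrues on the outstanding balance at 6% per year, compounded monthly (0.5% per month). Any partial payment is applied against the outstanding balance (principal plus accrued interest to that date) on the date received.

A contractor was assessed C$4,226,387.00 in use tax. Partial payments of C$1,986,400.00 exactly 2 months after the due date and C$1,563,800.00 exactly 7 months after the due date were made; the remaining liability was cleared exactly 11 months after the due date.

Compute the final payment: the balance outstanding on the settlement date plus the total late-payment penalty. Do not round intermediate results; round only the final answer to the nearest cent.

Balance at month 2: C$4,226,387.0000 × (1 + 0.005)^2 = C$4,268,756.5297…
After C$1,986,400.00 payment: C$4,268,756.5297… − C$1,986,400.00 = C$2,282,356.5297…
Balance at month 7: C$2,282,356.5297… × (1 + 0.005)^5 = C$2,339,988.8921…
After C$1,563,800.00 payment: C$2,339,988.8921… − C$1,563,800.00 = C$776,188.8921…
Balance at month 11: C$776,188.8921… × (1 + 0.005)^4 = C$791,829.4869…
Penalty: 11 × 2% × C$4,226,387.00 = C$929,805.14
Final settlement = outstanding balance + penalty = C$791,829.4869… + C$929,805.14 = C$1,721,634.63

C$1,721,634.63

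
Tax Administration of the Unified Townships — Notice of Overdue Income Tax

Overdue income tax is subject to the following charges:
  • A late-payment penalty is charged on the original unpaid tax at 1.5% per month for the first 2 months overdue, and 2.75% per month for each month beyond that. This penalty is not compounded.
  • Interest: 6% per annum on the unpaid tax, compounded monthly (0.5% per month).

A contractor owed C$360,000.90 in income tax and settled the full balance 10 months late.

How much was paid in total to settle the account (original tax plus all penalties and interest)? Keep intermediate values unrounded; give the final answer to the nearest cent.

Penalty, months 1–2: 2 × 1.5% × C$360,000.90 = C$10,800.03…
Penalty, months 3–10: 8 × 2.75% × C$360,000.90 = C$79,200.20…
Interest: C$360,000.90 × ((1 + 0.005)^10 − 1) = C$360,000.90 × 0.0511401… = C$18,410.4936…
Total = C$360,000.90 + C$90,000.2250 + C$18,410.4936… = C$468,411.62

C$468,411.62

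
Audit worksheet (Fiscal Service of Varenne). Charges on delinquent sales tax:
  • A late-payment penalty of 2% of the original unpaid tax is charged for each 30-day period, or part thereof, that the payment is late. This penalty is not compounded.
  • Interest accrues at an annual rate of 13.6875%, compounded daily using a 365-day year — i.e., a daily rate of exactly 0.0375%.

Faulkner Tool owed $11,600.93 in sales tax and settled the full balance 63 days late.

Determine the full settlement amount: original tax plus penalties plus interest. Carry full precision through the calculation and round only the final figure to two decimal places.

$12,574.27

Penalty periods: ⌈63/30⌉ = 3; penalty = 3 × 2% × $11,600.93 = $696.06…
Interest: $11,600.93 × ((1 + 0.000375)^63 − 1) = $11,600.93 × 0.02390175… = $277.2825…
Total = $11,600.93 + $696.0558 + $277.2825… = $12,574.27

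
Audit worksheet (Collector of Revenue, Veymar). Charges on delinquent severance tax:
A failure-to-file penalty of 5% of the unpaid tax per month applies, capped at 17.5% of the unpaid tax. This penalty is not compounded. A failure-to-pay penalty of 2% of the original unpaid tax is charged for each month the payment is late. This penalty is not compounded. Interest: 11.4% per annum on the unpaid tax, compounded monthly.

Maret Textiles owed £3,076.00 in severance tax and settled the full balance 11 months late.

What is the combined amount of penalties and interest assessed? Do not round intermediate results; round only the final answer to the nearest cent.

Failure-to-file: 11 × 5% × £3,076.00 = £1,691.80, capped at 17.5% × £3,076.00 = £538.30
Failure-to-pay penalty: 11 × 2% × £3,076.00 = £676.72
Interest (11.4%/yr ÷ 12 = 0.95%/month): £3,076.00 × ((1 + 0.0095)^11 − 1) = £337.1540…
Penalties + interest = £1,215.0200 + £337.1540… = £1,552.17

£1,552.17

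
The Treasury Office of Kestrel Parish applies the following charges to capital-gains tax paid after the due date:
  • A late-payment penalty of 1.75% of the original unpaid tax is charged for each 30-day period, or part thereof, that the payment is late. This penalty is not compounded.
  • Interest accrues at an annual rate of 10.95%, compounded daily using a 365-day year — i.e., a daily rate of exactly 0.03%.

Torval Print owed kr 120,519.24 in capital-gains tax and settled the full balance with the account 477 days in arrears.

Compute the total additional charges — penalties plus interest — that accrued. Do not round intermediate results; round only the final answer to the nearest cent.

Penalty periods: ⌈477/30⌉ = 16; penalty = 16 × 1.75% × kr 120,519.24 = kr 33,745.39…
Interest: kr 120,519.24 × ((1 + 0.0003)^477 − 1) = kr 120,519.24 × 0.15382042… = kr 18,538.3199…
Penalties + interest = kr 33,745.3872 + kr 18,538.3199… = kr 52,283.71

kr 52,283.71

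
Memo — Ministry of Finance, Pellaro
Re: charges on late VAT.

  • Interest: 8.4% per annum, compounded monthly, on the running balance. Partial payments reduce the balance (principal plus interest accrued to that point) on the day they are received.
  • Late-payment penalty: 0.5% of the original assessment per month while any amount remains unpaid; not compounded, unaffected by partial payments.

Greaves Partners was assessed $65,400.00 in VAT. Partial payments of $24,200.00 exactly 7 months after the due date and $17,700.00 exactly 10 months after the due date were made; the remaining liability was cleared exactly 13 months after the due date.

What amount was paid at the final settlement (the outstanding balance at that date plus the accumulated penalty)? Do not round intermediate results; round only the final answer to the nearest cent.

Monthly rate = 8.4% ÷ 12 = 0.7%
Balance at month 7: $65,400.0000 × (1 + 0.007)^7 = $68,672.6872…
After $24,200.00 payment: $68,672.6872… − $24,200.00 = $44,472.6872…
Balance at month 10: $44,472.6872… × (1 + 0.007)^3 = $45,413.1664…
After $17,700.00 payment: $45,413.1664… − $17,700.00 = $27,713.1664…
Balance at month 13: $27,713.1664… × (1 + 0.007)^3 = $28,299.2263…
Penalty: 13 × 0.5% × $65,400.00 = $4,251.00
Final settlement = outstanding balance + penalty = $28,299.2263… + $4,251.00 = $32,550.23

$32,550.23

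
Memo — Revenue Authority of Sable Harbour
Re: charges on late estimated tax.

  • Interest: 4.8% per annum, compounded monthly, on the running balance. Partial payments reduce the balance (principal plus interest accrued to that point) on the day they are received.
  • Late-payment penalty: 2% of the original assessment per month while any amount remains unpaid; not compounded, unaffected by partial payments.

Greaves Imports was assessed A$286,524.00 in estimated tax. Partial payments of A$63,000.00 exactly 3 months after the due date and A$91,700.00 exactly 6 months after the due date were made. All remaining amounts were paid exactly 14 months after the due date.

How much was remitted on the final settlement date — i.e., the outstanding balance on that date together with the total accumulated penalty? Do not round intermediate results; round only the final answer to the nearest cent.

A$222,716.07

Monthly rate = 4.8% ÷ 12 = 0.4%
Balance at month 3: A$286,524.0000 × (1 + 0.004)^3 = A$289,976.0595…
After A$63,000.00 payment: A$289,976.0595… − A$63,000.00 = A$226,976.0595…
Balance at month 6: A$226,976.0595… × (1 + 0.004)^3 = A$229,710.6816…
After A$91,700.00 payment: A$229,710.6816… − A$91,700.00 = A$138,010.6816…
Balance at month 14: A$138,010.6816… × (1 + 0.004)^8 = A$142,489.3493…
Penalty: 14 × 2% × A$286,524.00 = A$80,226.72
Final settlement = outstanding balance + penalty = A$142,489.3493… + A$80,226.72 = A$222,716.07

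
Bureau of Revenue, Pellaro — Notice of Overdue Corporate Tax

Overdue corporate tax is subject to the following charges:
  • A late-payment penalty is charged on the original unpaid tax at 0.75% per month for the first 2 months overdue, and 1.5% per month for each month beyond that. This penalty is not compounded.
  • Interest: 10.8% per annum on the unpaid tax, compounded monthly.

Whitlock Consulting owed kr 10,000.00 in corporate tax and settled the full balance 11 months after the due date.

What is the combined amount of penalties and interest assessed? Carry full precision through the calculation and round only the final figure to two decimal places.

kr 2,535.77

Penalty, months 1–2: 2 × 0.75% × kr 10,000.00 = kr 150.00
Penalty, months 3–11: 9 × 1.5% × kr 10,000.00 = kr 1,350.00
Interest (10.8%/yr ÷ 12 = 0.9%/month): kr 10,000.00 × ((1 + 0.009)^11 − 1) = kr 1,035.7748…
Penalties + interest = kr 1,500.0000 + kr 1,035.7748… = kr 2,535.77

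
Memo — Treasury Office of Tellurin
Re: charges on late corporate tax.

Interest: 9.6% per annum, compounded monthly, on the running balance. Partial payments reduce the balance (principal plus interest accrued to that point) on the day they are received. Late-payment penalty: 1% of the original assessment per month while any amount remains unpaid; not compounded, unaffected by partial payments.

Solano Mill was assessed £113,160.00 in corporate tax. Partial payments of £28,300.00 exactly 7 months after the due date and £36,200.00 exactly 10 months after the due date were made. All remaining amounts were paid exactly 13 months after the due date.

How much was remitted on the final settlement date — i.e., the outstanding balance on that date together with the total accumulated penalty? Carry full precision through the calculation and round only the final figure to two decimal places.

Monthly rate = 9.6% ÷ 12 = 0.8%
Balance at month 7: £113,160.0000 × (1 + 0.008)^7 = £119,651.0912…
After £28,300.00 payment: £119,651.0912… − £28,300.00 = £91,351.0912…
Balance at month 10: £91,351.0912… × (1 + 0.008)^3 = £93,561.1035…
After £36,200.00 payment: £93,561.1035… − £36,200.00 = £57,361.1035…
Balance at month 13: £57,361.1035… × (1 + 0.008)^3 = £58,748.8127…
Penalty: 13 × 1% × £113,160.00 = £14,710.80
Final settlement = outstanding balance + penalty = £58,748.8127… + £14,710.80 = £73,459.61

£73,459.61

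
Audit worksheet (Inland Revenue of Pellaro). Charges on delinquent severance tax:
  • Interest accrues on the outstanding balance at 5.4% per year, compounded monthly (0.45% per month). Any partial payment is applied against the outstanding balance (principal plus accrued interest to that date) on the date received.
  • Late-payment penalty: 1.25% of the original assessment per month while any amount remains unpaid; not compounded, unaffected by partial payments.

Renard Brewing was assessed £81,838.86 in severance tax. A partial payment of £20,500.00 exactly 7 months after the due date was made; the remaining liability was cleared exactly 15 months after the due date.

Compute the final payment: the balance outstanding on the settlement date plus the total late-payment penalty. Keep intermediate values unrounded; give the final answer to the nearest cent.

Balance at month 7: £81,838.8600 × (1 + 0.0045)^7 = £84,451.8483…
After £20,500.00 payment: £84,451.8483… − £20,500.00 = £63,951.8483…
Balance at month 15: £63,951.8483… × (1 + 0.0045)^8 = £66,290.7037…
Penalty: 15 × 1.25% × £81,838.86 = £15,344.79…
Final settlement = outstanding balance + penalty = £66,290.7037… + £15,344.79… = £81,635.49

£81,635.49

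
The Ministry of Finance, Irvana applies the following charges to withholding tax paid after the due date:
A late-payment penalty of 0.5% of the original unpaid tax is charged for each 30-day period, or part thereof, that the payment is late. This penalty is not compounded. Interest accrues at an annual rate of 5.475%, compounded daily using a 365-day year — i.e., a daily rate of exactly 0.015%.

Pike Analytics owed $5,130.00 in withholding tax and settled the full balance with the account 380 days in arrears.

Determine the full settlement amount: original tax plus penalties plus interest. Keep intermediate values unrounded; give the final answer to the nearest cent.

Penalty periods: ⌈380/30⌉ = 13; penalty = 13 × 0.5% × $5,130.00 = $333.45
Interest: $5,130.00 × ((1 + 0.00015)^380 − 1) = $5,130.00 × 0.05865129… = $300.8811…
Total = $5,130.00 + $333.4500 + $300.8811… = $5,764.33

$5,764.33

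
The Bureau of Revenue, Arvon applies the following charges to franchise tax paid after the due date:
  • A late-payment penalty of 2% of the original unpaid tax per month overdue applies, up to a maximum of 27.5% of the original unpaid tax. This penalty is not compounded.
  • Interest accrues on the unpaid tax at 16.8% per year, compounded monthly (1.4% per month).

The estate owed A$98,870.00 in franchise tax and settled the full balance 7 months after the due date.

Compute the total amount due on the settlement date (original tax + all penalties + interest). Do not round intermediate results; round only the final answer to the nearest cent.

Penalty: 7 × 2% × A$98,870.00 = A$13,841.80 (below the 27.5% cap of A$27,189.25)
Interest: A$98,870.00 × ((1 + 0.014)^7 − 1) = A$98,870.00 × 0.1022134… = A$10,105.8385…
Total = A$98,870.00 + A$13,841.8000 + A$10,105.8385… = A$122,817.64

A$122,817.64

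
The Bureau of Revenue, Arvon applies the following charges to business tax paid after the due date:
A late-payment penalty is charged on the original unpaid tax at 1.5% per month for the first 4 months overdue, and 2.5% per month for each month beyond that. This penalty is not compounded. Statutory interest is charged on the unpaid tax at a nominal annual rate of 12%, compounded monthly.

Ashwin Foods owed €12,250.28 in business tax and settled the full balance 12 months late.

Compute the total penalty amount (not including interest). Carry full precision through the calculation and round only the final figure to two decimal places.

€3,185.07

Penalty, months 1–4: 4 × 1.5% × €12,250.28 = €735.02…
Penalty, months 5–12: 8 × 2.5% × €12,250.28 = €2,450.06…
Total penalty = €735.02… + €2,450.06… = €3,185.07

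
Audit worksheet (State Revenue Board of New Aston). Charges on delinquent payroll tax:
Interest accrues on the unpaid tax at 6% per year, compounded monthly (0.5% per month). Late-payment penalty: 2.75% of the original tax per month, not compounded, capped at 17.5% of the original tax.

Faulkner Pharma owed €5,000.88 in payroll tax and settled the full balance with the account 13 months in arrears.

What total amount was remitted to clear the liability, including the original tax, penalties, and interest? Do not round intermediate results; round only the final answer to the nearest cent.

Penalty (uncapped): 13 × 2.75% × €5,000.88 = €1,787.81…; cap = 17.5% × €5,000.88 = €875.15… → penalty = €875.15…
Interest: €5,000.88 × ((1 + 0.005)^13 − 1) = €5,000.88 × 0.0669862… = €334.9900…
Total = €5,000.88 + €875.1540 + €334.9900… = €6,211.02

€6,211.02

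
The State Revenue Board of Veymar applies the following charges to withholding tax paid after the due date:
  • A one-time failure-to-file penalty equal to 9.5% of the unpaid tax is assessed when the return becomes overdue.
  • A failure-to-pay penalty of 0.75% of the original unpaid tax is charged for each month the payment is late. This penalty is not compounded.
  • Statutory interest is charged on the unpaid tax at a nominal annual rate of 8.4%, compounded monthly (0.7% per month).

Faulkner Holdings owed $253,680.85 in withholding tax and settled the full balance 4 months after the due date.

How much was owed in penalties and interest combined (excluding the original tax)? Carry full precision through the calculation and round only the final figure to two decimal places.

Failure-to-file penalty: 9.5% × $253,680.85 = $24,099.68…
Failure-to-pay penalty: 4 × 0.75% × $253,680.85 = $7,610.43…
Interest: $253,680.85 × ((1 + 0.007)^4 − 1) = $253,680.85 × 0.0282954… = $7,177.9946…
Penalties + interest = $31,710.1063… + $7,177.9946… = $38,888.10

$38,888.10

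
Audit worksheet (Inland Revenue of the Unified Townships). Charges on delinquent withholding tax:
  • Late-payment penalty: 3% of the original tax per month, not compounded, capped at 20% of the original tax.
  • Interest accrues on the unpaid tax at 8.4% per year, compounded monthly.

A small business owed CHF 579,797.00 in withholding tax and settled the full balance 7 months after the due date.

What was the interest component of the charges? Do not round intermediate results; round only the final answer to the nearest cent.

CHF 29,013.67

Interest (8.4%/yr ÷ 12 = 0.7%/month): CHF 579,797.00 × ((1 + 0.007)^7 − 1) = CHF 29,013.6735…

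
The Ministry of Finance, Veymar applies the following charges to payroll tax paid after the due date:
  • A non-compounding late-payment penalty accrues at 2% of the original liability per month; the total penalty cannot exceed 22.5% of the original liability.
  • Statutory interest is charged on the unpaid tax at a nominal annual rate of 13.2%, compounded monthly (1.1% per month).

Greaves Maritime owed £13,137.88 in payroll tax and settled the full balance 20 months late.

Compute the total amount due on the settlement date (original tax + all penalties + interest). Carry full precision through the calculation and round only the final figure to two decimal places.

Penalty (uncapped): 20 × 2% × £13,137.88 = £5,255.15…; cap = 22.5% × £13,137.88 = £2,956.02… → penalty = £2,956.02…
Interest: £13,137.88 × ((1 + 0.011)^20 − 1) = £13,137.88 × 0.2445808… = £3,213.2738…
Total = £13,137.88 + £2,956.0230 + £3,213.2738… = £19,307.18

£19,307.18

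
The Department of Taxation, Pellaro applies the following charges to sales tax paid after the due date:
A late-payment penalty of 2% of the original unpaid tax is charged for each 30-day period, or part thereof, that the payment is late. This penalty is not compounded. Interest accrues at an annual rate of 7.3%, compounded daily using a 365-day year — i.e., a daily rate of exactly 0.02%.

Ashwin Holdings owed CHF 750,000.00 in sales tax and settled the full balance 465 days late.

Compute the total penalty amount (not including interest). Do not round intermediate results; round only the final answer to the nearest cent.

Penalty periods: ⌈465/30⌉ = 16; penalty = 16 × 2% × CHF 750,000.00 = CHF 240,000.00

CHF 240,000.00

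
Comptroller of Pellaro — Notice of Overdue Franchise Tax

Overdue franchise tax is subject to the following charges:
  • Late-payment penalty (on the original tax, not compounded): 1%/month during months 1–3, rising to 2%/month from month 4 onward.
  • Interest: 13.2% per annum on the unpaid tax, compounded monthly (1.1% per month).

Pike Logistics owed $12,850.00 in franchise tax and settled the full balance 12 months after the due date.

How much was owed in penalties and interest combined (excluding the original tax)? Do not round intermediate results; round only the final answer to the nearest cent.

$4,501.18

Penalty, months 1–3: 3 × 1% × $12,850.00 = $385.50
Penalty, months 4–12: 9 × 2% × $12,850.00 = $2,313.00
Interest: $12,850.00 × ((1 + 0.011)^12 − 1) = $12,850.00 × 0.1402862… = $1,802.6776…
Penalties + interest = $2,698.5000 + $1,802.6776… = $4,501.18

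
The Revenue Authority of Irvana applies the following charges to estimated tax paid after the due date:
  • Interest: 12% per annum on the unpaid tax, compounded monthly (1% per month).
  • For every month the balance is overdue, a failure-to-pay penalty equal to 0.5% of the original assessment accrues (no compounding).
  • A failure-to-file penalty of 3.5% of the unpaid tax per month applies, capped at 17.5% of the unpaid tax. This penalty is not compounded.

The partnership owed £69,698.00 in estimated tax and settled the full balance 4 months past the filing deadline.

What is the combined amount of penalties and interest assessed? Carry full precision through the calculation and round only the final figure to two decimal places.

£13,981.70

Failure-to-file: 4 × 3.5% × £69,698.00 = £9,757.72 (under the 17.5% cap)
Failure-to-pay penalty = 0.5% × £69,698.00 × 4 mo = £1,393.96
Interest: £69,698.00 × ((1 + 0.01)^4 − 1) = £69,698.00 × 0.0406040… = £2,830.0183…
Penalties + interest = £11,151.6800 + £2,830.0183… = £13,981.70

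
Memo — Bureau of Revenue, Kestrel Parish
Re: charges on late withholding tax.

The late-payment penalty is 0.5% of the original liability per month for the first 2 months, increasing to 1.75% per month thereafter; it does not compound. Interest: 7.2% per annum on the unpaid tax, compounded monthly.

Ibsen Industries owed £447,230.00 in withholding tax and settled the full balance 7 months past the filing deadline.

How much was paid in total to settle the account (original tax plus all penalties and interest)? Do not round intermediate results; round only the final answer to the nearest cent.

Penalty, months 1–2: 2 × 0.5% × £447,230.00 = £4,472.30
Penalty, months 3–7: 5 × 1.75% × £447,230.00 = £39,132.63…
Interest (7.2%/yr ÷ 12 = 0.6%/month): £447,230.00 × ((1 + 0.006)^7 − 1) = £19,125.1673…
Total = £447,230.00 + £43,604.9250 + £19,125.1673… = £509,960.09

£509,960.09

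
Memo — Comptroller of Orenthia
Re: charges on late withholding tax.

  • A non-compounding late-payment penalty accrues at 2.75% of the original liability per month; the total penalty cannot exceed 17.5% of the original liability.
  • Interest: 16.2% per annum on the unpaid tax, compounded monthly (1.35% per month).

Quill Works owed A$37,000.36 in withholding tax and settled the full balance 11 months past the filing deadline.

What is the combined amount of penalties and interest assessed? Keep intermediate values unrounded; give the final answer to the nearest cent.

Penalty (uncapped): 11 × 2.75% × A$37,000.36 = A$11,192.61…; cap = 17.5% × A$37,000.36 = A$6,475.06… → penalty = A$6,475.06…
Interest: A$37,000.36 × ((1 + 0.0135)^11 − 1) = A$37,000.36 × 0.1589409… = A$5,880.8699…
Penalties + interest = A$6,475.0630 + A$5,880.8699… = A$12,355.93

A$12,355.93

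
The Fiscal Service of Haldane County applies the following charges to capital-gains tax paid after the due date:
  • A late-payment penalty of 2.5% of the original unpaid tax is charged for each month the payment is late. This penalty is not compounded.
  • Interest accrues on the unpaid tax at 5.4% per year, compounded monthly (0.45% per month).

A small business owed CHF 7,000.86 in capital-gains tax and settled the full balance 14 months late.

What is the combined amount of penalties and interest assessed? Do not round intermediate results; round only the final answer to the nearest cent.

CHF 2,904.49

Late-payment penalty: 14 × 2.5% × CHF 7,000.86 = CHF 2,450.30…
Interest: CHF 7,000.86 × ((1 + 0.0045)^14 − 1) = CHF 7,000.86 × 0.0648763… = CHF 454.1901…
Penalties + interest = CHF 2,450.3010 + CHF 454.1901… = CHF 2,904.49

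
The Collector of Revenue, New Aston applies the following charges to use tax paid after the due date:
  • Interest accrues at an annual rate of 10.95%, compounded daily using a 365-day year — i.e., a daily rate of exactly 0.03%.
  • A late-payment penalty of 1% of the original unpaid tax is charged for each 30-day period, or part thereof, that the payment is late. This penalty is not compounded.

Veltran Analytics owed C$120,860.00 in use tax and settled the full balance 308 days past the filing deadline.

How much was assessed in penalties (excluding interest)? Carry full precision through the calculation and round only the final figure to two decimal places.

C$13,294.60

Penalty periods: ⌈308/30⌉ = 11; penalty = 11 × 1% × C$120,860.00 = C$13,294.60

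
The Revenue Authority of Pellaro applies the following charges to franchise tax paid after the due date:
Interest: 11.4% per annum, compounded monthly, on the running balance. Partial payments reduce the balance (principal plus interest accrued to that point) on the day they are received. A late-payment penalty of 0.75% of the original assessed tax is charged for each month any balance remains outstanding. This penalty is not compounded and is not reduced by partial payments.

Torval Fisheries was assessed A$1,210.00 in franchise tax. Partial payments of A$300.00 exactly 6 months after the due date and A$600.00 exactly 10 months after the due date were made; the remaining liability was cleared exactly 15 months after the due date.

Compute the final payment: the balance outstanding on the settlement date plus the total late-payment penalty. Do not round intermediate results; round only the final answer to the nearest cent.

A$574.81

Monthly rate = 11.4% ÷ 12 = 0.95%
Balance at month 6: A$1,210.0000 × (1 + 0.0095)^6 = A$1,280.6289…
After A$300.00 payment: A$1,280.6289… − A$300.00 = A$980.6289…
Balance at month 10: A$980.6289… × (1 + 0.0095)^4 = A$1,018.4272…
After A$600.00 payment: A$1,018.4272… − A$600.00 = A$418.4272…
Balance at month 15: A$418.4272… × (1 + 0.0095)^5 = A$438.6837…
Penalty: 15 × 0.75% × A$1,210.00 = A$136.13…
Final settlement = outstanding balance + penalty = A$438.6837… + A$136.13… = A$574.81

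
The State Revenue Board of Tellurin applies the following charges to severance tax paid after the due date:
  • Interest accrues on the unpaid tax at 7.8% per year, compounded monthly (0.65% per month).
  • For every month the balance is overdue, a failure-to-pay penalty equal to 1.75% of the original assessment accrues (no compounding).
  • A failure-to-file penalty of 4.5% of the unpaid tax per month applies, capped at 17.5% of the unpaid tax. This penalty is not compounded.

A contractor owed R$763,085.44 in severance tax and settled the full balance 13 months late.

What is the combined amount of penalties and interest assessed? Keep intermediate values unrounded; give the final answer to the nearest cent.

Failure-to-file: 13 × 4.5% × R$763,085.44 = R$446,404.98…, capped at 17.5% × R$763,085.44 = R$133,539.95…
Failure-to-pay penalty = 1.75% × R$763,085.44 × 13 mo = R$173,601.94…
Interest: R$763,085.44 × ((1 + 0.0065)^13 − 1) = R$763,085.44 × 0.0878753… = R$67,056.3880…
Penalties + interest = R$307,141.8896 + R$67,056.3880… = R$374,198.28

R$374,198.28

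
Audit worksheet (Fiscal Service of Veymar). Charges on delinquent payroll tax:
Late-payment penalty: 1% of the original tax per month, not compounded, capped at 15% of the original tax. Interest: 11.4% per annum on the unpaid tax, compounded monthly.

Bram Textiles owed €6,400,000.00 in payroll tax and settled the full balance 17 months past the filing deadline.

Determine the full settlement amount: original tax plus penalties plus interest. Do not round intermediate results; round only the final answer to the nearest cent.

Penalty (uncapped): 17 × 1% × €6,400,000.00 = €1,088,000.00; cap = 15% × €6,400,000.00 = €960,000.00 → penalty = €960,000.00
Interest (11.4%/yr ÷ 12 = 0.95%/month): €6,400,000.00 × ((1 + 0.0095)^17 − 1) = €1,116,012.0851…
Total = €6,400,000.00 + €960,000.0000 + €1,116,012.0851… = €8,476,012.09

€8,476,012.09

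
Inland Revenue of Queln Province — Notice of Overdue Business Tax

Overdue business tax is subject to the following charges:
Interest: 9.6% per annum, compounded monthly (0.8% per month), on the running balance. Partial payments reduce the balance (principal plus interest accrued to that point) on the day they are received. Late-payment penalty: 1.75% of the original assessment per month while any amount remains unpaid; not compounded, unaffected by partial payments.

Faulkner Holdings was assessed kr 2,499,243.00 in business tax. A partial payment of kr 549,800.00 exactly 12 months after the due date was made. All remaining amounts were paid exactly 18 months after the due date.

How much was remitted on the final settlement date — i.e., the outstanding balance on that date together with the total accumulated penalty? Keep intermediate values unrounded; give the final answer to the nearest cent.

Balance at month 12: kr 2,499,243.0000 × (1 + 0.008)^12 = kr 2,750,013.7779…
After kr 549,800.00 payment: kr 2,750,013.7779… − kr 549,800.00 = kr 2,200,213.7779…
Balance at month 18: kr 2,200,213.7779… × (1 + 0.008)^6 = kr 2,307,958.9103…
Penalty: 18 × 1.75% × kr 2,499,243.00 = kr 787,261.55…
Final settlement = outstanding balance + penalty = kr 2,307,958.9103… + kr 787,261.55… = kr 3,095,220.46

kr 3,095,220.46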